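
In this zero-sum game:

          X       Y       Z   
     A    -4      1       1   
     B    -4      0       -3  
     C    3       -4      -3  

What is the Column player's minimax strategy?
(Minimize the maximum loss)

Column should play Y or Z (all achieve the minimum), value = 1

Work:
Column player minimizes Row's maximum payoff:
Column X: max payoff to Row = 3
Column Y: max payoff to Row = 1
Column Z: max payoff to Row = 1
Minimum is 1, achieved by columns Y, Z (tied).
Each of Y or Z is a minimax strategy.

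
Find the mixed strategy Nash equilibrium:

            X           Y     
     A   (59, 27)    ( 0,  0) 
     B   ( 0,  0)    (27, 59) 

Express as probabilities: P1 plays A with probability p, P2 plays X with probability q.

p = 0.686, q = 0.314

Work:
Find probabilities that make opponent indifferent:
P2 chooses q to make P1 indifferent between A and B
P1 chooses p to make P2 indifferent between X and Y
Mixed NE: P1 plays (A: 0.686, B: 0.314), P2 plays (X: 0.314, Y: 0.686)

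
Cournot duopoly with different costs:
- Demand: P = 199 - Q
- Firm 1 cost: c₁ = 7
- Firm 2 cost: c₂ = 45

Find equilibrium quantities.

q₁* = 76.67, q₂* = 38.67

Work:
Reaction: q₁ = (199 - 7 - q₂)/2
Reaction: q₂ = (199 - 45 - q₁)/2
Solve simultaneously:
q₁* = (199 - 2×7 + 45)/3 = 76.67
q₂* = (199 - 2×45 + 7)/3 = 38.67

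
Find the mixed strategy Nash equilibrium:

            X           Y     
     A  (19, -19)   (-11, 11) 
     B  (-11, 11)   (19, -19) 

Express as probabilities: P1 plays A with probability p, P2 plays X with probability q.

p = 0.5, q = 0.5

Work:
Find probabilities that make opponent indifferent:
P2 chooses q to make P1 indifferent between A and B
P1 chooses p to make P2 indifferent between X and Y
Mixed NE: P1 plays (A: 0.5, B: 0.5), P2 plays (X: 0.5, Y: 0.5)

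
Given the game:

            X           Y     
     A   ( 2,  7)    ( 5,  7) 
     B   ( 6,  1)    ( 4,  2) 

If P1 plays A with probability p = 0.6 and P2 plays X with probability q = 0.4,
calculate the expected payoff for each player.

E[P1] = 4.2, E[P2] = 4.84

Work:
E[P1] = p·q·π₁(A,X) + p·(1-q)·π₁(A,Y) + (1-p)·q·π₁(B,X) + (1-p)·(1-q)·π₁(B,Y)
= 0.6·0.4·2 + 0.6·0.6·5 + 0.4·0.4·6 + 0.4·0.6·4
= 4.2

E[P2] = 4.84 (similar calculation)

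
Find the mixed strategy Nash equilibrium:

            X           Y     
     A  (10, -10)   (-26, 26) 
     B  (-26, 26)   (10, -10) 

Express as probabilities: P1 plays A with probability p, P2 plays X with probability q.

p = 0.5, q = 0.5

Work:
Find probabilities that make opponent indifferent:
P2 chooses q to make P1 indifferent between A and B
P1 chooses p to make P2 indifferent between X and Y
Mixed NE: P1 plays (A: 0.5, B: 0.5), P2 plays (X: 0.5, Y: 0.5)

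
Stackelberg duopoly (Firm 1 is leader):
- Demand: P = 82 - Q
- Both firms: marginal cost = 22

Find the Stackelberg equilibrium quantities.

q₁* (leader) = 30.0, q₂* (follower) = 15.0

Work:
Follower's reaction: q₂ = (a - c - q₁)/2
Leader substitutes: π₁ = q₁·(a - q₁ - (a-c-q₁)/2 - c)
FOC: q₁* = (82 - 22)/2 = 30.00
Then: q₂* = (82 - 22 - 30.0)/2 = 15.00
Leader has first-mover advantage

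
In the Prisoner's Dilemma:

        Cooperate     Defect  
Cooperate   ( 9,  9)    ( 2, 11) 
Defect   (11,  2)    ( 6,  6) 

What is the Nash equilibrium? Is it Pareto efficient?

(Defect, Defect) is NE; not Pareto efficient

Work:
Defect dominates Cooperate for both players:
If P2 cooperates: Defect (11) > Cooperate (9)
If P2 defects: Defect (6) > Cooperate (2)
NE: (Defect, Defect) with payoff (6, 6)
But (Cooperate, Cooperate) = (9, 9) Pareto dominates (6, 6)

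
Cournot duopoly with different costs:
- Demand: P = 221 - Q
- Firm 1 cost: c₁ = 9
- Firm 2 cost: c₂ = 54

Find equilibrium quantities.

q₁* = 85.67, q₂* = 40.67

Work:
Reaction: q₁ = (221 - 9 - q₂)/2
Reaction: q₂ = (221 - 54 - q₁)/2
Solve simultaneously:
q₁* = (221 - 2×9 + 54)/3 = 85.67
q₂* = (221 - 2×54 + 9)/3 = 40.67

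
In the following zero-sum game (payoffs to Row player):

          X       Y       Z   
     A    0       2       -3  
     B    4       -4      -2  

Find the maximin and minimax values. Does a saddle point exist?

Maximin = -3, Minimax = -2, Saddle: False

Work:
Row minimums: [-3, -4] → maximin = -3
Column maximums: [4, 2, -2] → minimax = -2
No saddle point (maximin ≠ minimax). Mixed strategy needed.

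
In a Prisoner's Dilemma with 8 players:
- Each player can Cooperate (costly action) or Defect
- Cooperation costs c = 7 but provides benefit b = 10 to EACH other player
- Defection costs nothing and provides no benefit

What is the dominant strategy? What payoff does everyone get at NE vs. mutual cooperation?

Dominant: Defect; NE payoff = 0; Coop payoff = 63

Work:
Defect dominates (saves cost c = 7, benefit to others is external)
NE: All defect → everyone gets 0
If all cooperate: each receives (7)×10 - 7 = 63
Social dilemma: 63 > 0 but NE gives 0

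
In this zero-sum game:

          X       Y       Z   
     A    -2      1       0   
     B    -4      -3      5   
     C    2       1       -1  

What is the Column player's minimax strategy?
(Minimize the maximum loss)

Column should play Y, value = 1

Work:
Column player minimizes Row's maximum payoff:
Column X: max payoff to Row = 2
Column Y: max payoff to Row = 1
Column Z: max payoff to Row = 5
Minimum is 1, achieved by column Y.
Minimax strategy: Y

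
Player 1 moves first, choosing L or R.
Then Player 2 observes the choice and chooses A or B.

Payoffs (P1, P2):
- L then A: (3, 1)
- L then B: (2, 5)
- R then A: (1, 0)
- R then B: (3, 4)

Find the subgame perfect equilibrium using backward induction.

P1 plays R, P2 plays B after L and B after R; Payoff (3, 4)

Work:
Backward induction:
After L: P2 chooses B → P1 gets 2
After R: P2 chooses B → P1 gets 3
P1 chooses R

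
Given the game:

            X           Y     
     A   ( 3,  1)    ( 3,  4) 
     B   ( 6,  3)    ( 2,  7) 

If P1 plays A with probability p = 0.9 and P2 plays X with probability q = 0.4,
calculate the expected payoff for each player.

E[P1] = 3.06, E[P2] = 3.06

Work:
E[P1] = p·q·π₁(A,X) + p·(1-q)·π₁(A,Y) + (1-p)·q·π₁(B,X) + (1-p)·(1-q)·π₁(B,Y)
= 0.9·0.4·3 + 0.9·0.6·3 + 0.1·0.4·6 + 0.1·0.6·2
= 3.06

E[P2] = 3.06 (similar calculation)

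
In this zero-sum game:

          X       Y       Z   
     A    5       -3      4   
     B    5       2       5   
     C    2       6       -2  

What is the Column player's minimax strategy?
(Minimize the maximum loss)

Column should play X or Z (all achieve the minimum), value = 5

Work:
Column player minimizes Row's maximum payoff:
Column X: max payoff to Row = 5
Column Y: max payoff to Row = 6
Column Z: max payoff to Row = 5
Minimum is 5, achieved by columns X, Z (tied).
Each of X or Z is a minimax strategy.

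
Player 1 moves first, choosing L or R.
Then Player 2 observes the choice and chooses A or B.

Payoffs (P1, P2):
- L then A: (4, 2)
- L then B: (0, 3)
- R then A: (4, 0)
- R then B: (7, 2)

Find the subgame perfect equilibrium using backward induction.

P1 plays R, P2 plays B after L and B after R; Payoff (7, 2)

Work:
Backward induction:
After L: P2 chooses B → P1 gets 0
After R: P2 chooses B → P1 gets 7
P1 chooses R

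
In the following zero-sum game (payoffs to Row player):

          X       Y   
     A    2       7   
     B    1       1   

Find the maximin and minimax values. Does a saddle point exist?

Maximin = 2, Minimax = 2, Saddle: True

Work:
Row minimums: [2, 1] → maximin = 2
Column maximums: [2, 7] → minimax = 2
Saddle point exists! Game value = 2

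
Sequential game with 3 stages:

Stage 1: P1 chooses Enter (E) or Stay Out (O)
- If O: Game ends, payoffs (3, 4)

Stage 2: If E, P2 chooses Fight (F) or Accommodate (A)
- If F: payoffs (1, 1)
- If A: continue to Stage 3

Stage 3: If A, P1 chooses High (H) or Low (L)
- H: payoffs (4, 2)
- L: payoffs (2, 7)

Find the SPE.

SPE: (E, A, H); Outcome (4, 2)

Work:
Stage 3: P1 chooses H (4 vs 2)
Stage 2: P2: F->1, A->2 (anticipating H). Choose A
Stage 1: P1: O->3, E->4 (anticipating A, H). Choose E
SPE path: E -> A -> H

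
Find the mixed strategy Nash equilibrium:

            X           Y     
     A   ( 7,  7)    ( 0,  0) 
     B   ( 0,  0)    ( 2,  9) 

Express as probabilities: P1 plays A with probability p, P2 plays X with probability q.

p = 0.5625, q = 0.2222

Work:
Find probabilities that make opponent indifferent:
P2 chooses q to make P1 indifferent between A and B
P1 chooses p to make P2 indifferent between X and Y
Mixed NE: P1 plays (A: 0.5625, B: 0.4375), P2 plays (X: 0.2222, Y: 0.7778)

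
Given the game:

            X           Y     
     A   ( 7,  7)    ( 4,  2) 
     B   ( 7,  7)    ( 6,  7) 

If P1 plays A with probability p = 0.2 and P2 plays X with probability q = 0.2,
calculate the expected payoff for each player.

E[P1] = 5.88, E[P2] = 6.2

Work:
E[P1] = p·q·π₁(A,X) + p·(1-q)·π₁(A,Y) + (1-p)·q·π₁(B,X) + (1-p)·(1-q)·π₁(B,Y)
= 0.2·0.2·7 + 0.2·0.8·4 + 0.8·0.2·7 + 0.8·0.8·6
= 5.88

E[P2] = 6.2 (similar calculation)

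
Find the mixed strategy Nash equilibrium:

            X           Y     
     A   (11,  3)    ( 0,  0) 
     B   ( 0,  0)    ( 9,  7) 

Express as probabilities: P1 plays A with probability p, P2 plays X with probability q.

p = 0.7, q = 0.45

Work:
Find probabilities that make opponent indifferent:
P2 chooses q to make P1 indifferent between A and B
P1 chooses p to make P2 indifferent between X and Y
Mixed NE: P1 plays (A: 0.7, B: 0.3), P2 plays (X: 0.45, Y: 0.55)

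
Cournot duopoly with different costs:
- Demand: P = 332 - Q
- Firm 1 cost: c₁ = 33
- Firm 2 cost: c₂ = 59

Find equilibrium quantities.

q₁* = 108.33, q₂* = 82.33

Work:
Reaction: q₁ = (332 - 33 - q₂)/2
Reaction: q₂ = (332 - 59 - q₁)/2
Solve simultaneously:
q₁* = (332 - 2×33 + 59)/3 = 108.33
q₂* = (332 - 2×59 + 33)/3 = 82.33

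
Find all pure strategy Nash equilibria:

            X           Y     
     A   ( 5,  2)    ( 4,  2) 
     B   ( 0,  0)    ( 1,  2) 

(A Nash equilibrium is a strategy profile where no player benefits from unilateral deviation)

Nash equilibrium: (A, X), (A, Y)

Work:
Best responses:
  P1 vs X: payoffs [5, 0] → best response A (payoff 5)
  P1 vs Y: payoffs [4, 1] → best response A (payoff 4)
  P2 vs A: payoffs [2, 2] → best response X/Y (payoff 2)
  P2 vs B: payoffs [0, 2] → best response Y (payoff 2)
Mutual best responses: (A,X), (A,Y) → Nash equilibria.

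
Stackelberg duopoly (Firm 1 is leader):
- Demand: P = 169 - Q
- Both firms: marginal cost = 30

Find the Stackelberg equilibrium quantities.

q₁* (leader) = 69.5, q₂* (follower) = 34.75

Work:
Follower's reaction: q₂ = (a - c - q₁)/2
Leader substitutes: π₁ = q₁·(a - q₁ - (a-c-q₁)/2 - c)
FOC: q₁* = (169 - 30)/2 = 69.50
Then: q₂* = (169 - 30 - 69.5)/2 = 34.75
Leader has first-mover advantage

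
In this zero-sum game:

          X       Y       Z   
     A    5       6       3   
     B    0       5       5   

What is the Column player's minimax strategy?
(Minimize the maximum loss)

Column should play X or Z (all achieve the minimum), value = 5

Work:
Column player minimizes Row's maximum payoff:
Column X: max payoff to Row = 5
Column Y: max payoff to Row = 6
Column Z: max payoff to Row = 5
Minimum is 5, achieved by columns X, Z (tied).
Each of X or Z is a minimax strategy.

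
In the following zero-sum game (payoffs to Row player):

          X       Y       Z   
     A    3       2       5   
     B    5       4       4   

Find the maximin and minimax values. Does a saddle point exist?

Maximin = 4, Minimax = 4, Saddle: True

Work:
Row minimums: [2, 4] → maximin = 4
Column maximums: [5, 4, 5] → minimax = 4
Saddle point exists! Game value = 4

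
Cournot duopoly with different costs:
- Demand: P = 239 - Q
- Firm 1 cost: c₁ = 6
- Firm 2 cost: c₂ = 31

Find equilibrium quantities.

q₁* = 86.0, q₂* = 61.0

Work:
Reaction: q₁ = (239 - 6 - q₂)/2
Reaction: q₂ = (239 - 31 - q₁)/2
Solve simultaneously:
q₁* = (239 - 2×6 + 31)/3 = 86.0
q₂* = (239 - 2×31 + 6)/3 = 61.0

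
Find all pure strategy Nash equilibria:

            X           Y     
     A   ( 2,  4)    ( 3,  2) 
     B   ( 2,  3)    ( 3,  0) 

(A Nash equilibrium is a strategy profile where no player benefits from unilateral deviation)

Nash equilibrium: (A, X), (B, X)

Work:
Best responses:
  P1 vs X: payoffs [2, 2] → best response A/B (payoff 2)
  P1 vs Y: payoffs [3, 3] → best response A/B (payoff 3)
  P2 vs A: payoffs [4, 2] → best response X (payoff 4)
  P2 vs B: payoffs [3, 0] → best response X (payoff 3)
Mutual best responses: (A,X), (B,X) → Nash equilibria.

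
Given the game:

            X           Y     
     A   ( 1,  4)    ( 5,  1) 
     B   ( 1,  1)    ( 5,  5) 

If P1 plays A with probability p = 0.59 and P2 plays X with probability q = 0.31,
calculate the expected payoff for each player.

E[P1] = 3.76, E[P2] = 2.6803

Work:
E[P1] = p·q·π₁(A,X) + p·(1-q)·π₁(A,Y) + (1-p)·q·π₁(B,X) + (1-p)·(1-q)·π₁(B,Y)
= 0.59·0.31·1 + 0.59·0.69·5 + 0.41·0.31·1 + 0.41·0.69·5
= 3.76

E[P2] = 2.6803 (similar calculation)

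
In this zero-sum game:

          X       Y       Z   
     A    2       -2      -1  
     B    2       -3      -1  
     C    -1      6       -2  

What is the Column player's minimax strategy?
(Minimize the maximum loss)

Column should play Z, value = -1

Work:
Column player minimizes Row's maximum payoff:
Column X: max payoff to Row = 2
Column Y: max payoff to Row = 6
Column Z: max payoff to Row = -1
Minimum is -1, achieved by column Z.
Minimax strategy: Z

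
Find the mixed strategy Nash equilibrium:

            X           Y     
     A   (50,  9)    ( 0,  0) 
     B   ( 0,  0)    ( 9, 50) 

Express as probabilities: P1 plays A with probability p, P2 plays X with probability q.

p = 0.8475, q = 0.1525

Work:
Find probabilities that make opponent indifferent:
P2 chooses q to make P1 indifferent between A and B
P1 chooses p to make P2 indifferent between X and Y
Mixed NE: P1 plays (A: 0.8475, B: 0.1525), P2 plays (X: 0.1525, Y: 0.8475)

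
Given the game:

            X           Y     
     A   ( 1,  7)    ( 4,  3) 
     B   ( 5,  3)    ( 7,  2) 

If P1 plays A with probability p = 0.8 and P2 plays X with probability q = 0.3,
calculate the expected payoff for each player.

E[P1] = 3.76, E[P2] = 3.82

Work:
E[P1] = p·q·π₁(A,X) + p·(1-q)·π₁(A,Y) + (1-p)·q·π₁(B,X) + (1-p)·(1-q)·π₁(B,Y)
= 0.8·0.3·1 + 0.8·0.7·4 + 0.2·0.3·5 + 0.2·0.7·7
= 3.76

E[P2] = 3.82 (similar calculation)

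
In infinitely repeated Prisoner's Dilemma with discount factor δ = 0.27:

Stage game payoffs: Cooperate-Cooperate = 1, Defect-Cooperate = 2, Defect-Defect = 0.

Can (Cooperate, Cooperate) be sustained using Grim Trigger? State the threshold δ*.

δ* = 0.5; since δ = 0.27 < 0.5, cooperation cannot be sustained

Work:
For Grim Trigger:
Cooperate forever: 1/(1-δ)
Defect then punished: 2 + 0·δ/(1-δ)
Need: 1/(1-δ) ≥ 2 + 0·δ/(1-δ)
Solving: δ ≥ (T-R)/(T-P) = (2-1)/(2-0) = 0.5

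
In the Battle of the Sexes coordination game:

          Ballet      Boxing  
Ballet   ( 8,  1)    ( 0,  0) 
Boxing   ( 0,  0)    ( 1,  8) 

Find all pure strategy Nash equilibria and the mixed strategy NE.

Pure NE: (Ballet, Ballet) and (Boxing, Boxing); Mixed NE: p = 0.8889, q = 0.1111

Work:
Check pure NE:
(Ballet, Ballet): (8, 1) - no unilateral deviation beneficial
(Boxing, Boxing): (1, 8) - no unilateral deviation beneficial
Mixed NE: P1 plays Ballet with p = 0.8889, P2 plays Ballet with q = 0.1111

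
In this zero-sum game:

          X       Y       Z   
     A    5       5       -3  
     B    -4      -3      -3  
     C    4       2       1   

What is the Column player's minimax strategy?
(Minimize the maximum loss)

Column should play Z, value = 1

Work:
Column player minimizes Row's maximum payoff:
Column X: max payoff to Row = 5
Column Y: max payoff to Row = 5
Column Z: max payoff to Row = 1
Minimum is 1, achieved by column Z.
Minimax strategy: Z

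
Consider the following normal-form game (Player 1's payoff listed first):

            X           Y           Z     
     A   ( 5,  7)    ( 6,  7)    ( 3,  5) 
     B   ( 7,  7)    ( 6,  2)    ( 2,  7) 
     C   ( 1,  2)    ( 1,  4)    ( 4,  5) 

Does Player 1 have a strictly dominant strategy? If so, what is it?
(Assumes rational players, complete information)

No strictly dominant strategy exists for Player 1

Work:
A strategy strictly dominates another if it gives a strictly higher payoff against every opponent action. Compare each pair of P1's strategies column-by-column:
  A vs B: [5 vs 7, 6 vs 6, 3 vs 2] → A does not strictly dominate B (column X: 5 ≤ 7)
  A vs C: [5 vs 1, 6 vs 1, 3 vs 4] → A does not strictly dominate C (column Z: 3 ≤ 4)
  B vs A: [7 vs 5, 6 vs 6, 2 vs 3] → B does not strictly dominate A (column Y: 6 ≤ 6)
  B vs C: [7 vs 1, 6 vs 1, 2 vs 4] → B does not strictly dominate C (column Z: 2 ≤ 4)
  C vs A: [1 vs 5, 1 vs 6, 4 vs 3] → C does not strictly dominate A (column X: 1 ≤ 5)
  C vs B: [1 vs 7, 1 vs 6, 4 vs 2] → C does not strictly dominate B (column X: 1 ≤ 7)
No single strategy strictly dominates all others → no strictly dominant strategy.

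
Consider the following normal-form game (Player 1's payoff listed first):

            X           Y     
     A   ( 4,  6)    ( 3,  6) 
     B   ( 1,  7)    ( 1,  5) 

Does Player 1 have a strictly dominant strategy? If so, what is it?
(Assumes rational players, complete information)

Yes, Player 1's strictly dominant strategy is A

Work:
A strategy strictly dominates another if it gives a strictly higher payoff against every opponent action. Compare each pair of P1's strategies column-by-column:
  A vs B: [4 vs 1, 3 vs 1] → A strictly dominates B
  B vs A: [1 vs 4, 1 vs 3] → B does not strictly dominate A (column X: 1 ≤ 4)
A strictly dominates every other strategy → strictly dominant.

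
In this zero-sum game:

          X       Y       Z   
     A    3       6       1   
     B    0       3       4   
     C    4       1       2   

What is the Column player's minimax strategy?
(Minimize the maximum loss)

Column should play X or Z (all achieve the minimum), value = 4

Work:
Column player minimizes Row's maximum payoff:
Column X: max payoff to Row = 4
Column Y: max payoff to Row = 6
Column Z: max payoff to Row = 4
Minimum is 4, achieved by columns X, Z (tied).
Each of X or Z is a minimax strategy.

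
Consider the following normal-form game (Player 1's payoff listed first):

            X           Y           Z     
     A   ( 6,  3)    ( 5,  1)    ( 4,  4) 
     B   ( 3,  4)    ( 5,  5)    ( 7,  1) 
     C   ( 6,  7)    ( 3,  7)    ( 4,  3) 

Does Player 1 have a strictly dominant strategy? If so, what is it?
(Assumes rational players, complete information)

No strictly dominant strategy exists for Player 1

Work:
A strategy strictly dominates another if it gives a strictly higher payoff against every opponent action. Compare each pair of P1's strategies column-by-column:
  A vs B: [6 vs 3, 5 vs 5, 4 vs 7] → A does not strictly dominate B (column Y: 5 ≤ 5)
  A vs C: [6 vs 6, 5 vs 3, 4 vs 4] → A does not strictly dominate C (column X: 6 ≤ 6)
  B vs A: [3 vs 6, 5 vs 5, 7 vs 4] → B does not strictly dominate A (column X: 3 ≤ 6)
  B vs C: [3 vs 6, 5 vs 3, 7 vs 4] → B does not strictly dominate C (column X: 3 ≤ 6)
  C vs A: [6 vs 6, 3 vs 5, 4 vs 4] → C does not strictly dominate A (column X: 6 ≤ 6)
  C vs B: [6 vs 3, 3 vs 5, 4 vs 7] → C does not strictly dominate B (column Y: 3 ≤ 5)
No single strategy strictly dominates all others → no strictly dominant strategy.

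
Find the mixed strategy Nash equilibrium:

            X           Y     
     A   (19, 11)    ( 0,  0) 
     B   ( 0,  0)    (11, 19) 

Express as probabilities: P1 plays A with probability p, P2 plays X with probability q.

p = 0.6333, q = 0.3667

Work:
Find probabilities that make opponent indifferent:
P2 chooses q to make P1 indifferent between A and B
P1 chooses p to make P2 indifferent between X and Y
Mixed NE: P1 plays (A: 0.6333, B: 0.3667), P2 plays (X: 0.3667, Y: 0.6333)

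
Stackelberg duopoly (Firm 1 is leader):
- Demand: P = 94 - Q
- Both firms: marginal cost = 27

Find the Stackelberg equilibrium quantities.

q₁* (leader) = 33.5, q₂* (follower) = 16.75

Work:
Follower's reaction: q₂ = (a - c - q₁)/2
Leader substitutes: π₁ = q₁·(a - q₁ - (a-c-q₁)/2 - c)
FOC: q₁* = (94 - 27)/2 = 33.50
Then: q₂* = (94 - 27 - 33.5)/2 = 16.75
Leader has first-mover advantage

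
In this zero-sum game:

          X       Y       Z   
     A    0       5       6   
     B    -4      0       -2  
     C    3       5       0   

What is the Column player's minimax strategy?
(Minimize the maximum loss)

Column should play X, value = 3

Work:
Column player minimizes Row's maximum payoff:
Column X: max payoff to Row = 3
Column Y: max payoff to Row = 5
Column Z: max payoff to Row = 6
Minimum is 3, achieved by column X.
Minimax strategy: X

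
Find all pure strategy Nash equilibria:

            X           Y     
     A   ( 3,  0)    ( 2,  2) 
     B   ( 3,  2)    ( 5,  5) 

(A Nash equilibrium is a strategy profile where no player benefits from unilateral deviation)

Nash equilibrium: (B, Y)

Work:
Best responses:
  P1 vs X: payoffs [3, 3] → best response A/B (payoff 3)
  P1 vs Y: payoffs [2, 5] → best response B (payoff 5)
  P2 vs A: payoffs [0, 2] → best response Y (payoff 2)
  P2 vs B: payoffs [2, 5] → best response Y (payoff 5)
Mutual best responses: (B,Y) → Nash equilibria.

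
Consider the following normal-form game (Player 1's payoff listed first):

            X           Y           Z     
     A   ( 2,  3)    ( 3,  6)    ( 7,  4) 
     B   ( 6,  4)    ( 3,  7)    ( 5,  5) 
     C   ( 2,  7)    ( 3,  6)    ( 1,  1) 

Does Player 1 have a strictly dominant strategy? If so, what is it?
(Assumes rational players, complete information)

No strictly dominant strategy exists for Player 1

Work:
A strategy strictly dominates another if it gives a strictly higher payoff against every opponent action. Compare each pair of P1's strategies column-by-column:
  A vs B: [2 vs 6, 3 vs 3, 7 vs 5] → A does not strictly dominate B (column X: 2 ≤ 6)
  A vs C: [2 vs 2, 3 vs 3, 7 vs 1] → A does not strictly dominate C (column X: 2 ≤ 2)
  B vs A: [6 vs 2, 3 vs 3, 5 vs 7] → B does not strictly dominate A (column Y: 3 ≤ 3)
  B vs C: [6 vs 2, 3 vs 3, 5 vs 1] → B does not strictly dominate C (column Y: 3 ≤ 3)
  C vs A: [2 vs 2, 3 vs 3, 1 vs 7] → C does not strictly dominate A (column X: 2 ≤ 2)
  C vs B: [2 vs 6, 3 vs 3, 1 vs 5] → C does not strictly dominate B (column X: 2 ≤ 6)
No single strategy strictly dominates all others → no strictly dominant strategy.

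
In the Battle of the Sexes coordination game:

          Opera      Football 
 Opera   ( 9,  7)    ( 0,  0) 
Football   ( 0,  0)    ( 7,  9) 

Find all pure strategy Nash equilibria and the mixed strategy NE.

Pure NE: (Opera, Opera) and (Football, Football); Mixed NE: p = 0.5625, q = 0.4375

Work:
Check pure NE:
(Opera, Opera): (9, 7) - no unilateral deviation beneficial
(Football, Football): (7, 9) - no unilateral deviation beneficial
Mixed NE: P1 plays Opera with p = 0.5625, P2 plays Opera with q = 0.4375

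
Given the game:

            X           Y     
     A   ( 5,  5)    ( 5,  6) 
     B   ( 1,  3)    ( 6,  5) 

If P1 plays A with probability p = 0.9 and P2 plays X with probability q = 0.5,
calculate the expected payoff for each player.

E[P1] = 4.85, E[P2] = 5.35

Work:
E[P1] = p·q·π₁(A,X) + p·(1-q)·π₁(A,Y) + (1-p)·q·π₁(B,X) + (1-p)·(1-q)·π₁(B,Y)
= 0.9·0.5·5 + 0.9·0.5·5 + 0.1·0.5·1 + 0.1·0.5·6
= 4.85

E[P2] = 5.35 (similar calculation)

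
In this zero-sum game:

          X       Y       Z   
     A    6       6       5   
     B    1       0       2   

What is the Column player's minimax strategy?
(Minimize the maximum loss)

Column should play Z, value = 5

Work:
Column player minimizes Row's maximum payoff:
Column X: max payoff to Row = 6
Column Y: max payoff to Row = 6
Column Z: max payoff to Row = 5
Minimum is 5, achieved by column Z.
Minimax strategy: Z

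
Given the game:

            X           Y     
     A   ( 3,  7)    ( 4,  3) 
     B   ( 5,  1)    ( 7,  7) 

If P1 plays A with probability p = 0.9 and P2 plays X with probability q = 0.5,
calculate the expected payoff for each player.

E[P1] = 3.75, E[P2] = 4.9

Work:
E[P1] = p·q·π₁(A,X) + p·(1-q)·π₁(A,Y) + (1-p)·q·π₁(B,X) + (1-p)·(1-q)·π₁(B,Y)
= 0.9·0.5·3 + 0.9·0.5·4 + 0.1·0.5·5 + 0.1·0.5·7
= 3.75

E[P2] = 4.9 (similar calculation)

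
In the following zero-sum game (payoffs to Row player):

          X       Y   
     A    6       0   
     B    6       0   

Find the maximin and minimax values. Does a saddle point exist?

Maximin = 0, Minimax = 0, Saddle: True

Work:
Row minimums: [0, 0] → maximin = 0
Column maximums: [6, 0] → minimax = 0
Saddle point exists! Game value = 0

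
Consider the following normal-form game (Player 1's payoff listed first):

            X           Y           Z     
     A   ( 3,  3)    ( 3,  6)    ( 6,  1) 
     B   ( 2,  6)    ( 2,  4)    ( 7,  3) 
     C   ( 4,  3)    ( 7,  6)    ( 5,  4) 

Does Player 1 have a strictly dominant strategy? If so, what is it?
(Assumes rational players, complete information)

No strictly dominant strategy exists for Player 1

Work:
A strategy strictly dominates another if it gives a strictly higher payoff against every opponent action. Compare each pair of P1's strategies column-by-column:
  A vs B: [3 vs 2, 3 vs 2, 6 vs 7] → A does not strictly dominate B (column Z: 6 ≤ 7)
  A vs C: [3 vs 4, 3 vs 7, 6 vs 5] → A does not strictly dominate C (column X: 3 ≤ 4)
  B vs A: [2 vs 3, 2 vs 3, 7 vs 6] → B does not strictly dominate A (column X: 2 ≤ 3)
  B vs C: [2 vs 4, 2 vs 7, 7 vs 5] → B does not strictly dominate C (column X: 2 ≤ 4)
  C vs A: [4 vs 3, 7 vs 3, 5 vs 6] → C does not strictly dominate A (column Z: 5 ≤ 6)
  C vs B: [4 vs 2, 7 vs 2, 5 vs 7] → C does not strictly dominate B (column Z: 5 ≤ 7)
No single strategy strictly dominates all others → no strictly dominant strategy.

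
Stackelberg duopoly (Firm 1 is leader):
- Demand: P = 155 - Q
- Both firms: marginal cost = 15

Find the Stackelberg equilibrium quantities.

q₁* (leader) = 70.0, q₂* (follower) = 35.0

Work:
Follower's reaction: q₂ = (a - c - q₁)/2
Leader substitutes: π₁ = q₁·(a - q₁ - (a-c-q₁)/2 - c)
FOC: q₁* = (155 - 15)/2 = 70.00
Then: q₂* = (155 - 15 - 70.0)/2 = 35.00
Leader has first-mover advantage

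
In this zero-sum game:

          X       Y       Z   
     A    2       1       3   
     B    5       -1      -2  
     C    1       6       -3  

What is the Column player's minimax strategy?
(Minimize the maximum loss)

Column should play Z, value = 3

Work:
Column player minimizes Row's maximum payoff:
Column X: max payoff to Row = 5
Column Y: max payoff to Row = 6
Column Z: max payoff to Row = 3
Minimum is 3, achieved by column Z.
Minimax strategy: Z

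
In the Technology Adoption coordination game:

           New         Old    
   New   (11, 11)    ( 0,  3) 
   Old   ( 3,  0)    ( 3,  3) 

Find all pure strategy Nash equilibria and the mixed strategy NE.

Pure NE: (New, New) and (Old, Old); Mixed NE: p = 0.2727, q = 0.2727

Work:
Check pure NE:
(New, New): (11, 11) - no unilateral deviation beneficial
(Old, Old): (3, 3) - no unilateral deviation beneficial
Mixed NE: P1 plays New with p = 0.2727, P2 plays New with q = 0.2727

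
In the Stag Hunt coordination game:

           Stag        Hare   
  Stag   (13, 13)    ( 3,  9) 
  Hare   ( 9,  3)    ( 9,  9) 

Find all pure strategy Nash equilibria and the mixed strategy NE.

Pure NE: (Stag, Stag) and (Hare, Hare); Mixed NE: p = 0.6, q = 0.6

Work:
Check pure NE:
(Stag, Stag): (13, 13) - no unilateral deviation beneficial
(Hare, Hare): (9, 9) - no unilateral deviation beneficial
Mixed NE: P1 plays Stag with p = 0.6, P2 plays Stag with q = 0.6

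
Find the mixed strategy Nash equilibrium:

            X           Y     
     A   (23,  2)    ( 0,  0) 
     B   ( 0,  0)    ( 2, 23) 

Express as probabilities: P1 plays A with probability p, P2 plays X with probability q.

p = 0.92, q = 0.08

Work:
Find probabilities that make opponent indifferent:
P2 chooses q to make P1 indifferent between A and B
P1 chooses p to make P2 indifferent between X and Y
Mixed NE: P1 plays (A: 0.92, B: 0.08), P2 plays (X: 0.08, Y: 0.92)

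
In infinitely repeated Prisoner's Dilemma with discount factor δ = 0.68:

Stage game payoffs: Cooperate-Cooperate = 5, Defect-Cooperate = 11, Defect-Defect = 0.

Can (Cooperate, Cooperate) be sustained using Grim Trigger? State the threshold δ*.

δ* = 0.5455; since δ = 0.68 ≥ 0.5455, cooperation can be sustained

Work:
For Grim Trigger:
Cooperate forever: 5/(1-δ)
Defect then punished: 11 + 0·δ/(1-δ)
Need: 5/(1-δ) ≥ 11 + 0·δ/(1-δ)
Solving: δ ≥ (T-R)/(T-P) = (11-5)/(11-0) = 0.5455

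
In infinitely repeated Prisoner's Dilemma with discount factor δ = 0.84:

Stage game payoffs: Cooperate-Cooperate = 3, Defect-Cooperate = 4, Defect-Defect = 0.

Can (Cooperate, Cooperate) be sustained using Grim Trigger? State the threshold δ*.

δ* = 0.25; since δ = 0.84 ≥ 0.25, cooperation can be sustained

Work:
For Grim Trigger:
Cooperate forever: 3/(1-δ)
Defect then punished: 4 + 0·δ/(1-δ)
Need: 3/(1-δ) ≥ 4 + 0·δ/(1-δ)
Solving: δ ≥ (T-R)/(T-P) = (4-3)/(4-0) = 0.25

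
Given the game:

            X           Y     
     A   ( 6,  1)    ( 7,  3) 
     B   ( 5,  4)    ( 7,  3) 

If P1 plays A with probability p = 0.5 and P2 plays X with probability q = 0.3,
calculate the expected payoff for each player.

E[P1] = 6.55, E[P2] = 2.85

Work:
E[P1] = p·q·π₁(A,X) + p·(1-q)·π₁(A,Y) + (1-p)·q·π₁(B,X) + (1-p)·(1-q)·π₁(B,Y)
= 0.5·0.3·6 + 0.5·0.7·7 + 0.5·0.3·5 + 0.5·0.7·7
= 6.55

E[P2] = 2.85 (similar calculation)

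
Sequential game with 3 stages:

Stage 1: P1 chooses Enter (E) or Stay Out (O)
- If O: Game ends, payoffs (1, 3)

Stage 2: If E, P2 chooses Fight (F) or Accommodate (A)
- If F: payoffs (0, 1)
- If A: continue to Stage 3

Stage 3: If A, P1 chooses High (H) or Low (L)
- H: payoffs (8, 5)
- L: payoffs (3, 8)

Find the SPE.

SPE: (E, A, H); Outcome (8, 5)

Work:
Stage 3: P1 chooses H (8 vs 3)
Stage 2: P2: F->1, A->5 (anticipating H). Choose A
Stage 1: P1: O->1, E->8 (anticipating A, H). Choose E
SPE path: E -> A -> H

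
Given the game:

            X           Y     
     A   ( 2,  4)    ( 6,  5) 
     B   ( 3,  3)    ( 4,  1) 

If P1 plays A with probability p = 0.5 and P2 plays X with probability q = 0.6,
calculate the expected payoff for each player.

E[P1] = 3.5, E[P2] = 3.3

Work:
E[P1] = p·q·π₁(A,X) + p·(1-q)·π₁(A,Y) + (1-p)·q·π₁(B,X) + (1-p)·(1-q)·π₁(B,Y)
= 0.5·0.6·2 + 0.5·0.4·6 + 0.5·0.6·3 + 0.5·0.4·4
= 3.5

E[P2] = 3.3 (similar calculation)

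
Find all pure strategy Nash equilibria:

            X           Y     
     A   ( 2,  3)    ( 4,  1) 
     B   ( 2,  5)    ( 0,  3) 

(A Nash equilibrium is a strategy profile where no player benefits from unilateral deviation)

Nash equilibrium: (A, X), (B, X)

Work:
Best responses:
  P1 vs X: payoffs [2, 2] → best response A/B (payoff 2)
  P1 vs Y: payoffs [4, 0] → best response A (payoff 4)
  P2 vs A: payoffs [3, 1] → best response X (payoff 3)
  P2 vs B: payoffs [5, 3] → best response X (payoff 5)
Mutual best responses: (A,X), (B,X) → Nash equilibria.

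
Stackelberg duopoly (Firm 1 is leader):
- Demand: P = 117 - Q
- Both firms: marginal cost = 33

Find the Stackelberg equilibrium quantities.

q₁* (leader) = 42.0, q₂* (follower) = 21.0

Work:
Follower's reaction: q₂ = (a - c - q₁)/2
Leader substitutes: π₁ = q₁·(a - q₁ - (a-c-q₁)/2 - c)
FOC: q₁* = (117 - 33)/2 = 42.00
Then: q₂* = (117 - 33 - 42.0)/2 = 21.00
Leader has first-mover advantage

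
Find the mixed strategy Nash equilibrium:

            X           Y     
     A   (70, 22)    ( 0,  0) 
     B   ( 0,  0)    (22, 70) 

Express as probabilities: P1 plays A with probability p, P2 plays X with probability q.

p = 0.7609, q = 0.2391

Work:
Find probabilities that make opponent indifferent:
P2 chooses q to make P1 indifferent between A and B
P1 chooses p to make P2 indifferent between X and Y
Mixed NE: P1 plays (A: 0.7609, B: 0.2391), P2 plays (X: 0.2391, Y: 0.7609)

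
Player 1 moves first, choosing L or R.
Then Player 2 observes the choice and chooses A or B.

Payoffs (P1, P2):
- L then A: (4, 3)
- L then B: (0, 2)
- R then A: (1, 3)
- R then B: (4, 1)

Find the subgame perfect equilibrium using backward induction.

P1 plays L, P2 plays A after L and A after R; Payoff (4, 3)

Work:
Backward induction:
After L: P2 chooses A → P1 gets 4
After R: P2 chooses A → P1 gets 1
P1 chooses L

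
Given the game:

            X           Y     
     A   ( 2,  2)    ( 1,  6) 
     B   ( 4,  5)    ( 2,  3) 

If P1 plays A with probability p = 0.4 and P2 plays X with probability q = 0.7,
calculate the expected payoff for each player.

E[P1] = 2.72, E[P2] = 3.92

Work:
E[P1] = p·q·π₁(A,X) + p·(1-q)·π₁(A,Y) + (1-p)·q·π₁(B,X) + (1-p)·(1-q)·π₁(B,Y)
= 0.4·0.7·2 + 0.4·0.3·1 + 0.6·0.7·4 + 0.6·0.3·2
= 2.72

E[P2] = 3.92 (similar calculation)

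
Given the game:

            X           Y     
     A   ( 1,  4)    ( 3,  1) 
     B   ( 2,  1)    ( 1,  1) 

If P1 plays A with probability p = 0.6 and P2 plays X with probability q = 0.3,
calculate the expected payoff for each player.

E[P1] = 1.96, E[P2] = 1.54

Work:
E[P1] = p·q·π₁(A,X) + p·(1-q)·π₁(A,Y) + (1-p)·q·π₁(B,X) + (1-p)·(1-q)·π₁(B,Y)
= 0.6·0.3·1 + 0.6·0.7·3 + 0.4·0.3·2 + 0.4·0.7·1
= 1.96

E[P2] = 1.54 (similar calculation)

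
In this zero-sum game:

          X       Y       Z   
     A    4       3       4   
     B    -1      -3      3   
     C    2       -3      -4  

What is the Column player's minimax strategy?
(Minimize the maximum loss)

Column should play Y, value = 3

Work:
Column player minimizes Row's maximum payoff:
Column X: max payoff to Row = 4
Column Y: max payoff to Row = 3
Column Z: max payoff to Row = 4
Minimum is 3, achieved by column Y.
Minimax strategy: Y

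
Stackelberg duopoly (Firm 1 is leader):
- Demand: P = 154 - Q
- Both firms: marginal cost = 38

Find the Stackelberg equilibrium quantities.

q₁* (leader) = 58.0, q₂* (follower) = 29.0

Work:
Follower's reaction: q₂ = (a - c - q₁)/2
Leader substitutes: π₁ = q₁·(a - q₁ - (a-c-q₁)/2 - c)
FOC: q₁* = (154 - 38)/2 = 58.00
Then: q₂* = (154 - 38 - 58.0)/2 = 29.00
Leader has first-mover advantage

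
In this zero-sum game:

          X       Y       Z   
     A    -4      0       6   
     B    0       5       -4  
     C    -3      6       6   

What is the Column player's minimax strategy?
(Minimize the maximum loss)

Column should play X, value = 0

Work:
Column player minimizes Row's maximum payoff:
Column X: max payoff to Row = 0
Column Y: max payoff to Row = 6
Column Z: max payoff to Row = 6
Minimum is 0, achieved by column X.
Minimax strategy: X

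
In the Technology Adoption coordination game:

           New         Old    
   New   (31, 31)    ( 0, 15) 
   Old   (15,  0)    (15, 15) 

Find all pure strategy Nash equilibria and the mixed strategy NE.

Pure NE: (New, New) and (Old, Old); Mixed NE: p = 0.4839, q = 0.4839

Work:
Check pure NE:
(New, New): (31, 31) - no unilateral deviation beneficial
(Old, Old): (15, 15) - no unilateral deviation beneficial
Mixed NE: P1 plays New with p = 0.4839, P2 plays New with q = 0.4839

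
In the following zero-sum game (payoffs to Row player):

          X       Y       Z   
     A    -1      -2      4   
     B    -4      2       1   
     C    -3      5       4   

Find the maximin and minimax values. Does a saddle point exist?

Maximin = -2, Minimax = -1, Saddle: False

Work:
Row minimums: [-2, -4, -3] → maximin = -2
Column maximums: [-1, 5, 4] → minimax = -1
No saddle point (maximin ≠ minimax). Mixed strategy needed.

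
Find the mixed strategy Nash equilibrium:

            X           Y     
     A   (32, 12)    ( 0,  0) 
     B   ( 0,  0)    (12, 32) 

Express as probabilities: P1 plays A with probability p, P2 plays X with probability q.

p = 0.7273, q = 0.2727

Work:
Find probabilities that make opponent indifferent:
P2 chooses q to make P1 indifferent between A and B
P1 chooses p to make P2 indifferent between X and Y
Mixed NE: P1 plays (A: 0.7273, B: 0.2727), P2 plays (X: 0.2727, Y: 0.7273)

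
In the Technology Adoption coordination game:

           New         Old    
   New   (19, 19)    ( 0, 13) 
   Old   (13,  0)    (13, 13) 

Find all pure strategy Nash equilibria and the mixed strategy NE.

Pure NE: (New, New) and (Old, Old); Mixed NE: p = 0.6842, q = 0.6842

Work:
Check pure NE:
(New, New): (19, 19) - no unilateral deviation beneficial
(Old, Old): (13, 13) - no unilateral deviation beneficial
Mixed NE: P1 plays New with p = 0.6842, P2 plays New with q = 0.6842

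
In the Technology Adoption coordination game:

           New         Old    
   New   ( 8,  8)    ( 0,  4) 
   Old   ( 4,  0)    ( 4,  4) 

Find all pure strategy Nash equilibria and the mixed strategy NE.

Pure NE: (New, New) and (Old, Old); Mixed NE: p = 0.5, q = 0.5

Work:
Check pure NE:
(New, New): (8, 8) - no unilateral deviation beneficial
(Old, Old): (4, 4) - no unilateral deviation beneficial
Mixed NE: P1 plays New with p = 0.5, P2 plays New with q = 0.5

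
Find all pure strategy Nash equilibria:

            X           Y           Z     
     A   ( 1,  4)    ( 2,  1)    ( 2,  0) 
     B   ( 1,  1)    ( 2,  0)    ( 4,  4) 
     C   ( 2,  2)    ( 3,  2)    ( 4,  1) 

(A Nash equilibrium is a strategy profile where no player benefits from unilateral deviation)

Nash equilibrium: (B, Z), (C, X), (C, Y)

Work:
Best responses:
  P1 vs X: payoffs [1, 1, 2] → best response C (payoff 2)
  P1 vs Y: payoffs [2, 2, 3] → best response C (payoff 3)
  P1 vs Z: payoffs [2, 4, 4] → best response B/C (payoff 4)
  P2 vs A: payoffs [4, 1, 0] → best response X (payoff 4)
  P2 vs B: payoffs [1, 0, 4] → best response Z (payoff 4)
  P2 vs C: payoffs [2, 2, 1] → best response X/Y (payoff 2)
Mutual best responses: (B,Z), (C,X), (C,Y) → Nash equilibria.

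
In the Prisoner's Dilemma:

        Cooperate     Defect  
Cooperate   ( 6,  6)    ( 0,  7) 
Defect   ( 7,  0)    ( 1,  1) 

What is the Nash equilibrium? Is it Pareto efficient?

(Defect, Defect) is NE; not Pareto efficient

Work:
Defect dominates Cooperate for both players:
If P2 cooperates: Defect (7) > Cooperate (6)
If P2 defects: Defect (1) > Cooperate (0)
NE: (Defect, Defect) with payoff (1, 1)
But (Cooperate, Cooperate) = (6, 6) Pareto dominates (1, 1)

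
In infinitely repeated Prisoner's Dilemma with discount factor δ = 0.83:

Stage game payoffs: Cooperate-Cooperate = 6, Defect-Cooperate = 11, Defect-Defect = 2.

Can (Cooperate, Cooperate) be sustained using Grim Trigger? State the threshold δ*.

δ* = 0.5556; since δ = 0.83 ≥ 0.5556, cooperation can be sustained

Work:
For Grim Trigger:
Cooperate forever: 6/(1-δ)
Defect then punished: 11 + 2·δ/(1-δ)
Need: 6/(1-δ) ≥ 11 + 2·δ/(1-δ)
Solving: δ ≥ (T-R)/(T-P) = (11-6)/(11-2) = 0.5556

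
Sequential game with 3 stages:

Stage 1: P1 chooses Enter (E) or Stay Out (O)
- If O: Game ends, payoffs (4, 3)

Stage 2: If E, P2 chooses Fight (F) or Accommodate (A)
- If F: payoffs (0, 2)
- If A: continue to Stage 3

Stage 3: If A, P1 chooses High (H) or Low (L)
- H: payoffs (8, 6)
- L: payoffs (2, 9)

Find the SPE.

SPE: (E, A, H); Outcome (8, 6)

Work:
Stage 3: P1 chooses H (8 vs 2)
Stage 2: P2: F->2, A->6 (anticipating H). Choose A
Stage 1: P1: O->4, E->8 (anticipating A, H). Choose E
SPE path: E -> A -> H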